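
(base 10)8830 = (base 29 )aee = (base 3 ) 110010001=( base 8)21176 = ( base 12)513a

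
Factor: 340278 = 2^1 *3^1*56713^1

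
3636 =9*404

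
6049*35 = 211715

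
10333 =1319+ 9014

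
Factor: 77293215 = 3^2*5^1*1717627^1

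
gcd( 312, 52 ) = 52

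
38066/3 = 12688 + 2/3 = 12688.67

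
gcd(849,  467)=1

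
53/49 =53/49=1.08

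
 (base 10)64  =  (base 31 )22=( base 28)28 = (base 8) 100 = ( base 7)121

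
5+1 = 6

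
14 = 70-56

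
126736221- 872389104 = -745652883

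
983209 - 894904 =88305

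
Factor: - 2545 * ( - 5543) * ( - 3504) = - 49430700240= - 2^4 * 3^1 * 5^1 * 23^1*73^1*241^1 * 509^1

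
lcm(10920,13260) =185640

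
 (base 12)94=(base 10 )112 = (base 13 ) 88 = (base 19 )5H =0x70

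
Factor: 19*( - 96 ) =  - 1824 = - 2^5*3^1*19^1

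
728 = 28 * 26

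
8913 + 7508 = 16421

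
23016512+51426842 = 74443354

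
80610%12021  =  8484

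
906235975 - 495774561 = 410461414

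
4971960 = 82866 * 60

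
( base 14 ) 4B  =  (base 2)1000011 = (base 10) 67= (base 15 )47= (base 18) 3D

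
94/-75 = -2+56/75 =- 1.25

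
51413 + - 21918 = 29495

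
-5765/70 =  - 83  +  9/14 = - 82.36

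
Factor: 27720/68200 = 3^2*5^( - 1)*7^1*31^(-1) = 63/155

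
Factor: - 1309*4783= -6260947 = - 7^1*11^1*17^1*4783^1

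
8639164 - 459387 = 8179777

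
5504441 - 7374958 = -1870517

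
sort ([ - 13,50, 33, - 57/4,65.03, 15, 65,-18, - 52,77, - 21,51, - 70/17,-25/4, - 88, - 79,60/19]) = [ - 88, - 79 , - 52, - 21,-18, - 57/4, - 13, - 25/4 , - 70/17, 60/19,15,33, 50,51 , 65, 65.03, 77] 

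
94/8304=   47/4152 = 0.01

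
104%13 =0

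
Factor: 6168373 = 101^1*157^1*389^1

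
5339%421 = 287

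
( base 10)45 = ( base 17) 2B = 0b101101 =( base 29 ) 1G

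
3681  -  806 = 2875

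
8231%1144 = 223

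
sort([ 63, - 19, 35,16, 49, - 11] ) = [ - 19,-11, 16, 35,49,  63] 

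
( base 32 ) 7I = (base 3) 22222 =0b11110010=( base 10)242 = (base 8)362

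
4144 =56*74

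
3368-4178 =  - 810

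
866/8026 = 433/4013 = 0.11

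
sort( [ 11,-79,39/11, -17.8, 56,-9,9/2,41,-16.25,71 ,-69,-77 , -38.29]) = [ - 79  , - 77, - 69,  -  38.29,-17.8,-16.25, - 9,  39/11, 9/2,11, 41 , 56, 71]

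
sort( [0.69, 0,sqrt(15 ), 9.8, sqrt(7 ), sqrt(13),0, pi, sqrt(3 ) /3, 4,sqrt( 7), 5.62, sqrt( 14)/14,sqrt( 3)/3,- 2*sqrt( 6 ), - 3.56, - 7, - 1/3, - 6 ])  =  [-7,-6,- 2*sqrt( 6), - 3.56, - 1/3 , 0, 0, sqrt( 14)/14, sqrt(3)/3, sqrt(3 ) /3, 0.69, sqrt(7 ),  sqrt( 7), pi,sqrt( 13 ), sqrt(15), 4,5.62,  9.8 ] 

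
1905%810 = 285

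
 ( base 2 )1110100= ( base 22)56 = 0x74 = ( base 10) 116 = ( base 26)4C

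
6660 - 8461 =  - 1801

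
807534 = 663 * 1218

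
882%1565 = 882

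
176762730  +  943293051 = 1120055781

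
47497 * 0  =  0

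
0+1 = 1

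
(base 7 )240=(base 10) 126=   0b1111110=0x7E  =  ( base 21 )60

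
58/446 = 29/223 = 0.13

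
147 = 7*21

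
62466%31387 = 31079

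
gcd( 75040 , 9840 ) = 80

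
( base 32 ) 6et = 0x19DD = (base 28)8cd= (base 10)6621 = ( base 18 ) 127F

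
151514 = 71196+80318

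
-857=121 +- 978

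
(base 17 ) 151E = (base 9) 8678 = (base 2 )1100011110101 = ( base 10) 6389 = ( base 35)57J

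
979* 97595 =95545505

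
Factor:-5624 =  - 2^3*19^1*37^1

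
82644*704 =58181376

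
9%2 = 1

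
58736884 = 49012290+9724594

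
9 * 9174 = 82566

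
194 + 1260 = 1454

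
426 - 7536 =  - 7110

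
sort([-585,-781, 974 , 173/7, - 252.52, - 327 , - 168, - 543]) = [ - 781, - 585, - 543,-327, - 252.52, - 168,173/7,  974]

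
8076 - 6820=1256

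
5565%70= 35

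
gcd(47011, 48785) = 887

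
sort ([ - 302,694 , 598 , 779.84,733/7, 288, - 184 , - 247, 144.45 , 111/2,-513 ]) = [ - 513, - 302,-247, - 184,111/2, 733/7,144.45,  288, 598, 694, 779.84 ]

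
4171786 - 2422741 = 1749045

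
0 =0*28417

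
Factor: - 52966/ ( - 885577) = 2^1*7^ ( - 2)*11^( - 1)*31^ ( - 1 )*53^( - 1)*71^1*  373^1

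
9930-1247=8683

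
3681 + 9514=13195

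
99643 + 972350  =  1071993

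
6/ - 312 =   -  1  +  51/52 =-0.02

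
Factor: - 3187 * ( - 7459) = 23771833 = 3187^1*7459^1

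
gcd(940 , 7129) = 1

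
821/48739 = 821/48739 = 0.02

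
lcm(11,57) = 627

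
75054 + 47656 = 122710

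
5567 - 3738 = 1829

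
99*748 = 74052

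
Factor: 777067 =97^1*8011^1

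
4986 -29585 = - 24599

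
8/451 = 8/451 = 0.02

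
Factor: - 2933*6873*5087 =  - 102546335283= - 3^1*7^1*29^1 *79^1 *419^1*5087^1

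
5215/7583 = 5215/7583 = 0.69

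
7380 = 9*820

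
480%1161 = 480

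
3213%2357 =856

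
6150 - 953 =5197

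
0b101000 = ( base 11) 37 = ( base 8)50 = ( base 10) 40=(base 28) 1C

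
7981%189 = 43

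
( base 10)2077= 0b100000011101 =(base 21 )4ej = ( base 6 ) 13341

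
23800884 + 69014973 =92815857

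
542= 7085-6543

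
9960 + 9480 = 19440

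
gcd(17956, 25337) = 1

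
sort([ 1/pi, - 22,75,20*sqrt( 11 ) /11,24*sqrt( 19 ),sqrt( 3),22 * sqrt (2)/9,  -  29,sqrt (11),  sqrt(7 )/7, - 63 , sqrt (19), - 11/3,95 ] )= [-63, - 29, - 22, - 11/3,1/pi,sqrt ( 7 ) /7, sqrt(3 ), sqrt (11), 22*sqrt(2) /9,sqrt (19), 20*sqrt ( 11) /11,75,95,  24*sqrt( 19) ] 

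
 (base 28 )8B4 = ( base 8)14670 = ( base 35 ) 5D4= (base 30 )79e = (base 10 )6584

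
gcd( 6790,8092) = 14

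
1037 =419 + 618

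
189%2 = 1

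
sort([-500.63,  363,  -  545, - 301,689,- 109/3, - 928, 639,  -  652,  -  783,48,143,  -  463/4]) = [ - 928,  -  783,-652, - 545, - 500.63,  -  301, - 463/4, - 109/3 , 48,143,363, 639,  689 ]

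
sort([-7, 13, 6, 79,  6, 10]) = [ - 7,  6, 6, 10, 13, 79]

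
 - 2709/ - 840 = 129/40 =3.23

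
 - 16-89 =- 105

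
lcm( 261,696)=2088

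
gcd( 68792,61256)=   8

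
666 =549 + 117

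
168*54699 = 9189432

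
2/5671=2/5671 = 0.00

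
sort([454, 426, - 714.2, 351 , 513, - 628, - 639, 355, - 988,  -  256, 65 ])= [ - 988,  -  714.2,-639,-628,  -  256,65, 351, 355, 426, 454,513] 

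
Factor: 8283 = 3^1 * 11^1*251^1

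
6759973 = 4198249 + 2561724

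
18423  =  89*207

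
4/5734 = 2/2867 = 0.00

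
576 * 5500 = 3168000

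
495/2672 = 495/2672  =  0.19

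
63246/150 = 10541/25 = 421.64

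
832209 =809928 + 22281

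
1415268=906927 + 508341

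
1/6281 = 1/6281 = 0.00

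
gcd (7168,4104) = 8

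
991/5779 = 991/5779=0.17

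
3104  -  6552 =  - 3448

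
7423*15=111345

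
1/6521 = 1/6521 =0.00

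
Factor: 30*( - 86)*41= - 2^2*3^1*5^1*41^1*43^1 = - 105780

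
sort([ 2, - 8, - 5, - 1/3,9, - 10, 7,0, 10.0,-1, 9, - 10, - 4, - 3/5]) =[ - 10, - 10, - 8 , - 5,  -  4, - 1, - 3/5 ,-1/3, 0,2,7,9, 9,  10.0 ]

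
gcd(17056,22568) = 104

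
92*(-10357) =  - 952844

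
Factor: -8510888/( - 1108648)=1063861/138581 = 37^1 * 28753^1*138581^(- 1) 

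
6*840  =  5040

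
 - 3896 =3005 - 6901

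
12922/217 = 1846/31 = 59.55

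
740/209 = 740/209= 3.54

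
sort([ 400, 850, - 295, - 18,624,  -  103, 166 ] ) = [ - 295,-103,- 18,166,400, 624, 850]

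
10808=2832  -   - 7976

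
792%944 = 792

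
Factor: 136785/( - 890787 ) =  - 45595/296929 = -5^1 *11^1 *829^1 *296929^( - 1)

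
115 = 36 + 79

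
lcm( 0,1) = 0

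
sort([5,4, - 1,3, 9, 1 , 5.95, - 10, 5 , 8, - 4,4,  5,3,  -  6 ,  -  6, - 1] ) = [ - 10, - 6, - 6, -4, - 1,- 1 , 1,3,3,4,4, 5,5 , 5,5.95,8,9 ]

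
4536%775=661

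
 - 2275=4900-7175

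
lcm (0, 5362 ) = 0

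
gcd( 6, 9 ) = 3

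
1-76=  -  75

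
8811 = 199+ 8612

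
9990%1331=673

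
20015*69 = 1381035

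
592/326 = 296/163 = 1.82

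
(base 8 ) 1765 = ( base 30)13n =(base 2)1111110101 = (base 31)11l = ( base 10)1013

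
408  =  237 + 171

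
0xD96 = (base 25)5e3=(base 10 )3478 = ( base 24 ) 60M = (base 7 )13066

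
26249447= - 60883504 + 87132951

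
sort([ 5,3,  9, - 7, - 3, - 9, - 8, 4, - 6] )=[ - 9, - 8, - 7,-6,  -  3,3, 4,  5, 9]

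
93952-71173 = 22779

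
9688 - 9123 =565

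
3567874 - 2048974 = 1518900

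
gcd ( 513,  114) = 57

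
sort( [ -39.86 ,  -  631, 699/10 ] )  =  [ - 631, - 39.86, 699/10 ]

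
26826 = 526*51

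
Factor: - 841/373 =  -29^2*373^(-1 ) 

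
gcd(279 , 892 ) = 1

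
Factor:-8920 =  - 2^3*5^1 *223^1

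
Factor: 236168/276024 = 557/651 = 3^( - 1 ) * 7^( - 1 )*31^(  -  1 )*557^1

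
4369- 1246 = 3123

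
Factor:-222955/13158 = - 305/18 = - 2^( - 1) *3^(-2)*5^1*61^1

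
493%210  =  73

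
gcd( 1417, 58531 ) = 1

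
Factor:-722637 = -3^2*23^1*3491^1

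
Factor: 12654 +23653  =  36307^1 = 36307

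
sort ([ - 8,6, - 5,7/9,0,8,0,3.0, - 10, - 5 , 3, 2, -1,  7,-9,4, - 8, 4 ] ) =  [ -10, - 9, - 8  , - 8, - 5,-5, - 1, 0,0, 7/9,  2, 3.0,3,4,4,  6,7 , 8]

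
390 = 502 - 112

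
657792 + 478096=1135888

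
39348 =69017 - 29669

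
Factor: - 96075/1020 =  - 6405/68  =  -2^( - 2)*3^1 * 5^1*7^1 * 17^ ( - 1)*61^1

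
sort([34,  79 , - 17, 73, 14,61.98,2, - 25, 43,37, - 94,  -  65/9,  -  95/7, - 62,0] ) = [ - 94, - 62, - 25 , - 17,-95/7,-65/9 , 0, 2,14,34 , 37, 43,61.98,73,79]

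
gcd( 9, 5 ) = 1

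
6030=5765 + 265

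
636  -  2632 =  - 1996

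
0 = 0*928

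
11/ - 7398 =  - 11/7398 = - 0.00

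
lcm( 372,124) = 372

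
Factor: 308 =2^2*7^1 * 11^1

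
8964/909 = 996/101=9.86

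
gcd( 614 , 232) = 2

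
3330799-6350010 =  - 3019211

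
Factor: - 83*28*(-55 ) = 127820 = 2^2*5^1* 7^1*11^1*83^1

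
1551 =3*517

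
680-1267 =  - 587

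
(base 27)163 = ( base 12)626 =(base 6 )4050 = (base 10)894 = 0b1101111110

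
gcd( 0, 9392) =9392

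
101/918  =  101/918 = 0.11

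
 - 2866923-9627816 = -12494739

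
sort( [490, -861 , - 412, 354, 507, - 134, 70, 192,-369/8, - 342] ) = [ - 861 , - 412,  -  342, - 134, - 369/8, 70,192,354,490, 507] 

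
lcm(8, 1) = 8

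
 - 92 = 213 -305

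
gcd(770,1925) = 385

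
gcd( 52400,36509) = 1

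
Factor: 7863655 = 5^1*1572731^1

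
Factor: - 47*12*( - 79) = 2^2*3^1*47^1*79^1 = 44556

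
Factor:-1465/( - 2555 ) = 293/511 = 7^ ( - 1 )*73^( - 1)*293^1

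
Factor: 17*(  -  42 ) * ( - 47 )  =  33558=2^1*3^1*7^1*17^1*47^1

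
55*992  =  54560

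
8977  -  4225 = 4752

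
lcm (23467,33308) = 1032548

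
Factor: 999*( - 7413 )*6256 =- 46329352272 = -2^4*3^4*7^1*17^1*23^1 * 37^1*353^1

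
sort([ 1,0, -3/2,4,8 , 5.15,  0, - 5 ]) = [ - 5, - 3/2,0,0,1 , 4,  5.15,8] 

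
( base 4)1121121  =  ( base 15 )1a66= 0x1659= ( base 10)5721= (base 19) fg2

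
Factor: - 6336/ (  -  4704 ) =2^1*3^1*7^ ( - 2) * 11^1 = 66/49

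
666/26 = 25+8/13 = 25.62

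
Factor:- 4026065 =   -  5^1*805213^1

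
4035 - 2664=1371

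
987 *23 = 22701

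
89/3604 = 89/3604 = 0.02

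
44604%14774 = 282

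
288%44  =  24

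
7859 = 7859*1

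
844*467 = 394148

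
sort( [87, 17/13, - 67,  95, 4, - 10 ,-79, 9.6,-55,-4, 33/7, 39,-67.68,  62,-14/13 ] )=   [-79,-67.68, - 67,-55, - 10, - 4, - 14/13,17/13, 4 , 33/7,  9.6, 39, 62 , 87, 95 ] 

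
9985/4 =9985/4 = 2496.25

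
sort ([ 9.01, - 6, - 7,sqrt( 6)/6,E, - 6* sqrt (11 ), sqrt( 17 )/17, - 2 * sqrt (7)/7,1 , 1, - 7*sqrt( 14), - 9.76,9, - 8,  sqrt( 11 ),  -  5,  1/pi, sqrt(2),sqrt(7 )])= [ - 7*sqrt (14),  -  6*sqrt( 11 ), - 9.76, - 8, - 7, - 6, - 5, -2*sqrt(7)/7, sqrt(17) /17,1/pi, sqrt( 6 ) /6,  1,  1, sqrt( 2),sqrt ( 7), E, sqrt ( 11),9,9.01]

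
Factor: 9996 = 2^2*3^1*7^2 * 17^1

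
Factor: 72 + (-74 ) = - 2^1  =  -2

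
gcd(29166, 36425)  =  1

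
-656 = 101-757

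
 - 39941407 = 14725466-54666873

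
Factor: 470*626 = 294220 = 2^2*5^1*47^1*313^1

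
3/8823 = 1/2941 = 0.00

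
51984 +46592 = 98576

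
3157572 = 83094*38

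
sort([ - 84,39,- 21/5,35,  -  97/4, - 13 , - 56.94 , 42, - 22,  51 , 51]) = [ - 84, - 56.94, - 97/4,-22, - 13 , - 21/5, 35,39, 42,51,51]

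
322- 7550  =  -7228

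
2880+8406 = 11286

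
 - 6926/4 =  - 3463/2  =  - 1731.50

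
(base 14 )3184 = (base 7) 33624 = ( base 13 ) 3b73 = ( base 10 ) 8544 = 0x2160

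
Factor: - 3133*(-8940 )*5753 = 161135892060=2^2*3^1 * 5^1*11^1*13^1*149^1*241^1*523^1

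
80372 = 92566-12194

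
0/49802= 0= 0.00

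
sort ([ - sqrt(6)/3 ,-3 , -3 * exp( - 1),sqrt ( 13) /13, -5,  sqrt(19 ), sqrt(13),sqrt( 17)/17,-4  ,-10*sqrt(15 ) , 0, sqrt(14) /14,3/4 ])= [ - 10 * sqrt(15),-5,-4, - 3,-3*exp(- 1 ), -sqrt(6)/3, 0, sqrt( 17)/17 , sqrt(14)/14,sqrt( 13 )/13, 3/4,sqrt(13 ),sqrt( 19 ) ]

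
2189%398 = 199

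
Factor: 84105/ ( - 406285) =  - 189/913= - 3^3*7^1*11^( - 1)*83^ ( - 1 )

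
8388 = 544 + 7844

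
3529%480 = 169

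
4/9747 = 4/9747 = 0.00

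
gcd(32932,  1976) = 4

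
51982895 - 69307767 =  - 17324872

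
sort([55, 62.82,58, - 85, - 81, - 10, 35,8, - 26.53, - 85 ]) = [ - 85, -85,-81, - 26.53, - 10,8,35,55,58, 62.82] 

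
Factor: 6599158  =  2^1*3299579^1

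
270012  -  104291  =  165721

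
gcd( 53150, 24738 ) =2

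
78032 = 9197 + 68835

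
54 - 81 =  - 27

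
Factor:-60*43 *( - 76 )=196080=   2^4*3^1* 5^1 * 19^1*43^1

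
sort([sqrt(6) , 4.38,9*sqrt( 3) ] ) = [ sqrt( 6 ),4.38,9 *sqrt(3 ) ] 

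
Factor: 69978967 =69978967^1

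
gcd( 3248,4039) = 7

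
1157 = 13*89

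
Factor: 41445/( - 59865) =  - 9/13=-  3^2*13^( - 1)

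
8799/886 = 9 + 825/886 = 9.93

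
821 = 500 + 321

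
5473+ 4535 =10008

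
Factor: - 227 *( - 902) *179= 2^1*11^1*41^1*179^1*227^1 = 36650966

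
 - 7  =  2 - 9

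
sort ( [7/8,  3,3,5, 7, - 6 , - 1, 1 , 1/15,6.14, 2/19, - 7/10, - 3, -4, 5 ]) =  [ - 6,-4,  -  3, - 1, - 7/10, 1/15,2/19, 7/8, 1, 3,3, 5,5,  6.14,7 ] 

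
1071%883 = 188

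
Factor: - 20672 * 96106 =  - 1986703232 = -2^7 * 17^1*19^1*29^1*1657^1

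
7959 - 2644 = 5315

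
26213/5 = 26213/5   =  5242.60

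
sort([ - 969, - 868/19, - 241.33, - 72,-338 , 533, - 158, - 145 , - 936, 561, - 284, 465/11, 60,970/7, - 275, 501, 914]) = [-969, - 936, - 338, - 284, - 275,-241.33,-158, - 145, - 72,-868/19, 465/11,60, 970/7  ,  501 , 533,561, 914]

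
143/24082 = 143/24082 =0.01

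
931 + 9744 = 10675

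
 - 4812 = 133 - 4945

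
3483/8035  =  3483/8035=0.43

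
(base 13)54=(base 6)153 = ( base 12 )59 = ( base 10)69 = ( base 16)45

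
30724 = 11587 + 19137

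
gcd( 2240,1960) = 280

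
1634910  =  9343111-7708201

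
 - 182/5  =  - 37 + 3/5 = -36.40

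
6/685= 6/685=0.01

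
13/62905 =13/62905 =0.00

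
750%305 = 140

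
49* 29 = 1421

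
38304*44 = 1685376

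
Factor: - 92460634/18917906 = -17^( - 1)*101^(  -  1 )* 787^( - 1 )*6604331^1 = - 6604331/1351279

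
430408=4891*88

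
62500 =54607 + 7893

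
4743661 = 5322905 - 579244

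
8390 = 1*8390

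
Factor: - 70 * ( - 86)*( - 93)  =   - 559860 = - 2^2*3^1*5^1*7^1 * 31^1* 43^1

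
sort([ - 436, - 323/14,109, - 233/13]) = [ - 436, - 323/14, - 233/13, 109 ]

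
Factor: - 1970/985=-2^1 = - 2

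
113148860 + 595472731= 708621591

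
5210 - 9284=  - 4074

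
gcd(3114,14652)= 18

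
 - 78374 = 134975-213349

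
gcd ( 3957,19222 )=1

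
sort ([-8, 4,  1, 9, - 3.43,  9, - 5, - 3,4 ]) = [ - 8, - 5, - 3.43, - 3,1, 4,  4, 9,9]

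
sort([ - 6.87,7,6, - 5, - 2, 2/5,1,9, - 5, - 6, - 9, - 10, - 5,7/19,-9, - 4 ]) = [-10,- 9, - 9 , - 6.87, - 6,  -  5, - 5,  -  5, - 4, - 2, 7/19,2/5, 1,6,7,9]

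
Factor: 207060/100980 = 203/99 = 3^( - 2 )*7^1*11^(-1 )*29^1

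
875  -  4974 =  - 4099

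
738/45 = 16+ 2/5= 16.40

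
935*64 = 59840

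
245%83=79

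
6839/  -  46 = -149+15/46 = - 148.67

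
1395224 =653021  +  742203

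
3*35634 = 106902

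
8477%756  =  161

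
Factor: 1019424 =2^5*3^1 * 7^1*37^1*41^1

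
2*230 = 460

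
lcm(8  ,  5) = 40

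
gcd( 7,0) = 7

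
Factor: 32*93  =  2^5* 3^1*31^1 = 2976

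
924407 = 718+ 923689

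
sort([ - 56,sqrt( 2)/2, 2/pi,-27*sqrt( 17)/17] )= [-56, - 27*sqrt(17)/17,  2/pi, sqrt( 2)/2 ]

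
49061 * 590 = 28945990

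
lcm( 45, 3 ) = 45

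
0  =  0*9973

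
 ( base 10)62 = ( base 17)3B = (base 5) 222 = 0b111110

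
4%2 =0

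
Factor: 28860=2^2*3^1 * 5^1*13^1*37^1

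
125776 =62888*2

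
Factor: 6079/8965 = 5^(-1 )*11^( - 1)*163^ ( - 1)* 6079^1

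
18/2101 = 18/2101 =0.01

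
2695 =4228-1533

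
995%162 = 23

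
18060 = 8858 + 9202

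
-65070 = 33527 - 98597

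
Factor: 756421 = 756421^1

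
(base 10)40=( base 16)28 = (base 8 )50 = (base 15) 2A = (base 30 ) 1A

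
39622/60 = 660+11/30 = 660.37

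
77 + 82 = 159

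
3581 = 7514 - 3933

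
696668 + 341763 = 1038431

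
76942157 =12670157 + 64272000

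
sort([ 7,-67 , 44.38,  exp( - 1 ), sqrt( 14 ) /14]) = [ - 67, sqrt( 14 )/14, exp( - 1),7  ,  44.38] 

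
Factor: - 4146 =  - 2^1*3^1*691^1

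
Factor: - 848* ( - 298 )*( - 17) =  - 2^5 * 17^1*53^1*149^1=-  4295968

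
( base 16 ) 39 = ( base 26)25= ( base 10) 57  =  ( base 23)2B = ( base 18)33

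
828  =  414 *2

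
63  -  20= 43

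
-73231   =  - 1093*67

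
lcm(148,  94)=6956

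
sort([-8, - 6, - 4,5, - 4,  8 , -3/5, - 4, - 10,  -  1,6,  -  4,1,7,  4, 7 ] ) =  [ - 10,- 8,- 6 , - 4,-4, -4,  -  4, - 1, - 3/5 , 1,4,5,6,  7,7,8] 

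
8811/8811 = 1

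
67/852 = 67/852 = 0.08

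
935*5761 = 5386535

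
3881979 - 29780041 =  - 25898062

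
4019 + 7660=11679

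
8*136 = 1088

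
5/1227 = 5/1227 = 0.00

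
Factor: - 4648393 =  - 67^1 * 69379^1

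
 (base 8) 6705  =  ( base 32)3e5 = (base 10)3525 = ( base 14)13db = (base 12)2059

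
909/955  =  909/955= 0.95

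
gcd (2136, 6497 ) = 89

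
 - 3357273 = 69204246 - 72561519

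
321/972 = 107/324 =0.33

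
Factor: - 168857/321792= -403/768=- 2^(-8 )*3^( - 1 )*13^1*31^1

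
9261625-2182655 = 7078970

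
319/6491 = 319/6491 = 0.05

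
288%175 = 113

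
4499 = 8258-3759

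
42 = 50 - 8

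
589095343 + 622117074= 1211212417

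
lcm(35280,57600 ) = 2822400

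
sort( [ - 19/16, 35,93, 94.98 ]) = [-19/16,35,93, 94.98 ] 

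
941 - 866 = 75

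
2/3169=2/3169=   0.00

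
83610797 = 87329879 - 3719082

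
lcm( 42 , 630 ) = 630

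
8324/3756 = 2  +  203/939= 2.22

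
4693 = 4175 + 518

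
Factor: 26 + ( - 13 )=13^1 = 13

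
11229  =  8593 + 2636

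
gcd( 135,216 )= 27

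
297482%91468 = 23078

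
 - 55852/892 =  - 13963/223=-62.61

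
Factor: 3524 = 2^2*881^1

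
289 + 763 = 1052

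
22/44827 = 22/44827 =0.00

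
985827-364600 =621227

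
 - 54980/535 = - 10996/107 =-  102.77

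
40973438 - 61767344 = -20793906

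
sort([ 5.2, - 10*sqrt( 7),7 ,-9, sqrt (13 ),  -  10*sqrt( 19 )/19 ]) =[-10*sqrt( 7 ), - 9, - 10*sqrt(19)/19 , sqrt( 13), 5.2,7 ]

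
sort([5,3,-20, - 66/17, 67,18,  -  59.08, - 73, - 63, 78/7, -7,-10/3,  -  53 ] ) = [-73,-63, - 59.08,-53,-20, -7,-66/17,-10/3,  3,5,  78/7,18 , 67 ] 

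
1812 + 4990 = 6802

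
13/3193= 13/3193= 0.00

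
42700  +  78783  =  121483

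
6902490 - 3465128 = 3437362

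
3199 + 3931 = 7130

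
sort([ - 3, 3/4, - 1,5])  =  [ - 3, - 1, 3/4 , 5]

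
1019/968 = 1 + 51/968 = 1.05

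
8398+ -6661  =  1737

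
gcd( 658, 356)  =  2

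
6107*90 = 549630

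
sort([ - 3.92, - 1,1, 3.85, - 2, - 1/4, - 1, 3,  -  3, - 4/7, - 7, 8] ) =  [ - 7, - 3.92,-3, - 2, - 1, - 1, - 4/7, - 1/4, 1, 3, 3.85, 8 ] 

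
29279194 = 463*63238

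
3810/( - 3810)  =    -  1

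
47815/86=555 + 85/86= 555.99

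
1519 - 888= 631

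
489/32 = 15 + 9/32 = 15.28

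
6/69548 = 3/34774  =  0.00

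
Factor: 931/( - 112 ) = -2^( - 4)*7^1*19^1 =-133/16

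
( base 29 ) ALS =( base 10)9047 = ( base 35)7dh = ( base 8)21527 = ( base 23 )h28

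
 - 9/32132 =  - 1 + 32123/32132 = - 0.00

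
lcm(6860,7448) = 260680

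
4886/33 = 148+2/33=148.06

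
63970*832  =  53223040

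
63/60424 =9/8632 =0.00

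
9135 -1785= 7350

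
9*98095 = 882855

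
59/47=59/47 = 1.26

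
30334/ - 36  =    -  843+7/18 = -842.61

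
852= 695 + 157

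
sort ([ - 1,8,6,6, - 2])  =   [ - 2,- 1, 6, 6,8] 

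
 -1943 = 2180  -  4123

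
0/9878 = 0 = 0.00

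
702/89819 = 702/89819 = 0.01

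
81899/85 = 963 + 44/85= 963.52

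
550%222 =106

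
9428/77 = 9428/77= 122.44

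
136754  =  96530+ 40224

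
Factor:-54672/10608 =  -67/13 = - 13^( - 1)*67^1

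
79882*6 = 479292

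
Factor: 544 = 2^5*17^1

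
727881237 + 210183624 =938064861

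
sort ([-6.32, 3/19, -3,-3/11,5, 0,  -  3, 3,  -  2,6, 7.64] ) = [ - 6.32,-3,-3, - 2,  -  3/11, 0  ,  3/19,3, 5, 6,7.64]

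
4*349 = 1396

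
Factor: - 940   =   - 2^2 * 5^1*47^1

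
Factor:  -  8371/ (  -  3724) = 2^ (-2)*7^( - 2) * 11^1*19^ ( - 1)*761^1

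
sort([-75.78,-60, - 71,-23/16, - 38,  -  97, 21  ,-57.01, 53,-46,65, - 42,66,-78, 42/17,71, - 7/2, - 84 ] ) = [-97,-84, - 78,-75.78, - 71,-60, - 57.01,-46, - 42, - 38, - 7/2, - 23/16,42/17, 21, 53, 65, 66,71] 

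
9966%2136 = 1422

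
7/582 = 7/582 = 0.01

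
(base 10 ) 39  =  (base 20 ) 1J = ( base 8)47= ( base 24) 1f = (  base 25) 1e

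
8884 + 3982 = 12866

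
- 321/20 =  - 17+ 19/20 = - 16.05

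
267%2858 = 267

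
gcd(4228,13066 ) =2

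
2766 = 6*461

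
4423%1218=769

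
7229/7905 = 7229/7905 = 0.91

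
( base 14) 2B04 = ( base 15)23ED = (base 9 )11437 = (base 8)16740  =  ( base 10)7648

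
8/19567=8/19567 = 0.00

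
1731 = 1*1731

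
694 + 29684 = 30378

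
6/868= 3/434 = 0.01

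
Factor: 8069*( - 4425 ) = - 3^1 * 5^2*59^1*8069^1 = -35705325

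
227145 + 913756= 1140901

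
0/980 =0 = 0.00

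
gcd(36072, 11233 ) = 1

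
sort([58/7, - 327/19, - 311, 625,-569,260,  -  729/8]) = [ - 569, - 311, - 729/8, - 327/19,58/7  ,  260,625 ]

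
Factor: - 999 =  - 3^3*37^1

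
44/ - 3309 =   -  1 + 3265/3309= - 0.01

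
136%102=34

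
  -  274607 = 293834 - 568441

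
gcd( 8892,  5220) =36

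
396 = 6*66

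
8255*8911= 73560305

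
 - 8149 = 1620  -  9769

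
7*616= 4312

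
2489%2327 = 162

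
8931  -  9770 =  - 839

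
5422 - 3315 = 2107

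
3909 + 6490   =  10399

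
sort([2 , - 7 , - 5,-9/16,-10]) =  [-10, -7,-5, - 9/16,2] 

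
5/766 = 5/766= 0.01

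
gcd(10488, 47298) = 6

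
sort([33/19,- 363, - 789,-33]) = [-789,  -  363, -33, 33/19 ] 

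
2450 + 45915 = 48365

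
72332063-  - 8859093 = 81191156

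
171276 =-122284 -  - 293560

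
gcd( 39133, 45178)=1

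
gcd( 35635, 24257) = 1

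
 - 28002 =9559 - 37561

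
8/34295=8/34295= 0.00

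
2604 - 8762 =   -  6158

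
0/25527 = 0 = 0.00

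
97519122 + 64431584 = 161950706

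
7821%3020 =1781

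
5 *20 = 100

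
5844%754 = 566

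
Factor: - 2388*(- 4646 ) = 11094648 = 2^3 *3^1*23^1*101^1 * 199^1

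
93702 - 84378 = 9324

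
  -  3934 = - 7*562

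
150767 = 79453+71314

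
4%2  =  0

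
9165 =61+9104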